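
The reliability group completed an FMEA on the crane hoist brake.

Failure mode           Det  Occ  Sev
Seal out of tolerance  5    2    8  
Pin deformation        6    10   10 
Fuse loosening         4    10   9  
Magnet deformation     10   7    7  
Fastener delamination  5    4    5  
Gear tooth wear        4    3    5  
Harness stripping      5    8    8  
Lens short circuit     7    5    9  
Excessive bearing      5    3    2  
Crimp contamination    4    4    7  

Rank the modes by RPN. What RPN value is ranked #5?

315

RPN = Severity × Occurrence × Detection:
  Seal out of tolerance: 8 × 2 × 5 = 80
  Pin deformation: 10 × 10 × 6 = 600
  Fuse loosening: 9 × 10 × 4 = 360
  Magnet deformation: 7 × 7 × 10 = 490
  Fastener delamination: 5 × 4 × 5 = 100
  Gear tooth wear: 5 × 3 × 4 = 60
  Harness stripping: 8 × 8 × 5 = 320
  Lens short circuit: 9 × 5 × 7 = 315
  Excessive bearing: 2 × 3 × 5 = 30
  Crimp contamination: 7 × 4 × 4 = 112
Sorted descending: 600, 490, 360, 320, 315, 112, 100, 80, 60, 30.
The fifth-highest RPN is 315 (Lens short circuit).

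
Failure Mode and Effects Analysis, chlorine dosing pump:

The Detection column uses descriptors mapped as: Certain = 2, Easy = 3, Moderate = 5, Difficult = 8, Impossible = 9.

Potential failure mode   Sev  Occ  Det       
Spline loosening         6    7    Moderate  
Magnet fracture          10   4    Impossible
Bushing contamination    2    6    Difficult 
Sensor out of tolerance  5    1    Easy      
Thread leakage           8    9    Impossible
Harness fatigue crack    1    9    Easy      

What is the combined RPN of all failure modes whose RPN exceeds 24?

1341

RPN = Severity × Occurrence × Detection:
  Spline loosening: 6 × 7 × 5 = 210
  Magnet fracture: 10 × 4 × 9 = 360
  Bushing contamination: 2 × 6 × 8 = 96
  Sensor out of tolerance: 5 × 1 × 3 = 15
  Thread leakage: 8 × 9 × 9 = 648
  Harness fatigue crack: 1 × 9 × 3 = 27
RPN > 24: Spline loosening (210), Magnet fracture (360), Bushing contamination (96), Thread leakage (648), Harness fatigue crack (27).
Sum: 210 + 360 + 96 + 648 + 27 = 1341.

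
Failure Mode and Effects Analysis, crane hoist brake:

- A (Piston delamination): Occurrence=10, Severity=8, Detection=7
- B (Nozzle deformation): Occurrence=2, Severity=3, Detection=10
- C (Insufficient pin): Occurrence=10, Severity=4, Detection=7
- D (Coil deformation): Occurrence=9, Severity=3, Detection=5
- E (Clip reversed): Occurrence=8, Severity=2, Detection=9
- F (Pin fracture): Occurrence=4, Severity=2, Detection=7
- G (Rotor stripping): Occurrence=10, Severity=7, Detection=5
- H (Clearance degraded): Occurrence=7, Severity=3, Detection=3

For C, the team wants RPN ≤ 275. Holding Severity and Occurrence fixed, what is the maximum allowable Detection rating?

6

C: S=4, O=10, D=7 → current RPN = 280.
Fixed product = 40. Need 40 × D ≤ 275, so D ≤ 275/40 = 6.88.
Maximum integer Detection rating = 6 (gives RPN 240; D=7 would give 280 > 275).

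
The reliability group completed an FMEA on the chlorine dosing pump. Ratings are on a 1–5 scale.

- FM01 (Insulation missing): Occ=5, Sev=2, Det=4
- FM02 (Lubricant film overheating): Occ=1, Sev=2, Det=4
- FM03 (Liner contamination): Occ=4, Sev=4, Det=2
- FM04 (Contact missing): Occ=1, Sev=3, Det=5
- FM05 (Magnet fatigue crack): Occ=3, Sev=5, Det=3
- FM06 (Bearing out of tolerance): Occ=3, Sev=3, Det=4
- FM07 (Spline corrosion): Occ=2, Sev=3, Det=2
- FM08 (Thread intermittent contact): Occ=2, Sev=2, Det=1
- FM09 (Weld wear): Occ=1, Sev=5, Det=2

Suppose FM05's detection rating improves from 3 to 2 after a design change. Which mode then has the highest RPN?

RPN = Severity × Occurrence × Detection:
  FM01: 2 × 5 × 4 = 40
  FM02: 2 × 1 × 4 = 8
  FM03: 4 × 4 × 2 = 32
  FM04: 3 × 1 × 5 = 15
  FM05: 5 × 3 × 3 = 45
  FM06: 3 × 3 × 4 = 36
  FM07: 3 × 2 × 2 = 12
  FM08: 2 × 2 × 1 = 4
  FM09: 5 × 1 × 2 = 10
After action: FM05 → 5 × 3 × 2 = 30.
Revised RPNs: FM01=40, FM06=36, FM03=32, FM05=30, FM04=15, FM07=12, FM09=10, FM02=8, FM08=4.
Highest is now FM01 (40).

FM01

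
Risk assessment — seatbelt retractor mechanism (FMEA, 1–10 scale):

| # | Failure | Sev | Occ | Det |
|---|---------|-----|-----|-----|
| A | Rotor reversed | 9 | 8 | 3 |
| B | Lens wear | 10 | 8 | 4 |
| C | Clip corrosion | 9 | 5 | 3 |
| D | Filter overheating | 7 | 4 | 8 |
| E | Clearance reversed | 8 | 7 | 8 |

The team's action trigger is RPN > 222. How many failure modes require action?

RPN = Severity × Occurrence × Detection:
  A: 9 × 8 × 3 = 216
  B: 10 × 8 × 4 = 320
  C: 9 × 5 × 3 = 135
  D: 7 × 4 × 8 = 224
  E: 8 × 7 × 8 = 448
Modes with RPN > 222: B (320), D (224), E (448) → 3.

3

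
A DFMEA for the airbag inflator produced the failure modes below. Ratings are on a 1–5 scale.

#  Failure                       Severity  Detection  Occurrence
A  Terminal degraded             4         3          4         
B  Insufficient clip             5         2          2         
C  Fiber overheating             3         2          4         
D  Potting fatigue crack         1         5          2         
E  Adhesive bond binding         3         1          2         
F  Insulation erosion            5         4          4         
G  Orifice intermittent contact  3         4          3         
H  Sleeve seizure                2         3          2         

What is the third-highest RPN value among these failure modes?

RPN = Severity × Occurrence × Detection:
  A: 4 × 4 × 3 = 48
  B: 5 × 2 × 2 = 20
  C: 3 × 4 × 2 = 24
  D: 1 × 2 × 5 = 10
  E: 3 × 2 × 1 = 6
  F: 5 × 4 × 4 = 80
  G: 3 × 3 × 4 = 36
  H: 2 × 2 × 3 = 12
Sorted descending: 80, 48, 36, 24, 20, 12, 10, 6.
The third-highest RPN is 36 (G).

36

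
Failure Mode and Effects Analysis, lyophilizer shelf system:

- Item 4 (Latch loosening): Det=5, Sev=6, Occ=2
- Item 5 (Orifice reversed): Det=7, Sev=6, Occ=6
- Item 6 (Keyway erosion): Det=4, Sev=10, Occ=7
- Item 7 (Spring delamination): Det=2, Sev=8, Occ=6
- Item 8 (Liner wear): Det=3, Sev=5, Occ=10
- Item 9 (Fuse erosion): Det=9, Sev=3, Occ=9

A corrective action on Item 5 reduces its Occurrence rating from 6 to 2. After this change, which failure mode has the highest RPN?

Item 6

RPN = Severity × Occurrence × Detection:
  Item 4: 6 × 2 × 5 = 60
  Item 5: 6 × 6 × 7 = 252
  Item 6: 10 × 7 × 4 = 280
  Item 7: 8 × 6 × 2 = 96
  Item 8: 5 × 10 × 3 = 150
  Item 9: 3 × 9 × 9 = 243
After action: Item 5 → 6 × 2 × 7 = 84.
Revised RPNs: Item 6=280, Item 9=243, Item 8=150, Item 7=96, Item 5=84, Item 4=60.
Highest is now Item 6 (280).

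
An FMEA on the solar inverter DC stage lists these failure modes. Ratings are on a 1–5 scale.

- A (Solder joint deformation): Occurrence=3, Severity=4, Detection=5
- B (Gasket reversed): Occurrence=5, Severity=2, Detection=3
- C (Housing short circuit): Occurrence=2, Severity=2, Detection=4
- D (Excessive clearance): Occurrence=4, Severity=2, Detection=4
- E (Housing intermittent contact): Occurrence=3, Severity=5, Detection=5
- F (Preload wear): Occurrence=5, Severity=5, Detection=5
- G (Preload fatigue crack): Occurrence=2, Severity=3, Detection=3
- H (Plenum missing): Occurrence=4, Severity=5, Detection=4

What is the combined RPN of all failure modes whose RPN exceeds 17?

RPN = Severity × Occurrence × Detection:
  A: 4 × 3 × 5 = 60
  B: 2 × 5 × 3 = 30
  C: 2 × 2 × 4 = 16
  D: 2 × 4 × 4 = 32
  E: 5 × 3 × 5 = 75
  F: 5 × 5 × 5 = 125
  G: 3 × 2 × 3 = 18
  H: 5 × 4 × 4 = 80
RPN > 17: A (60), B (30), D (32), E (75), F (125), G (18), H (80).
Sum: 60 + 30 + 32 + 75 + 125 + 18 + 80 = 420.

420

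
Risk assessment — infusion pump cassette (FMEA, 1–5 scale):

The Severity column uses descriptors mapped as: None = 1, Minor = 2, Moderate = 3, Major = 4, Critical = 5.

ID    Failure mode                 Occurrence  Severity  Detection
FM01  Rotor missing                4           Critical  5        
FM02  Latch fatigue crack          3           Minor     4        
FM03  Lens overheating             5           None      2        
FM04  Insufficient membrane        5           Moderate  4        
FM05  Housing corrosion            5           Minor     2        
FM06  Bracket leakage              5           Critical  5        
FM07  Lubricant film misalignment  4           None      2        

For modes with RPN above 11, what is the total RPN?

329

RPN = Severity × Occurrence × Detection:
  FM01: 5 × 4 × 5 = 100
  FM02: 2 × 3 × 4 = 24
  FM03: 1 × 5 × 2 = 10
  FM04: 3 × 5 × 4 = 60
  FM05: 2 × 5 × 2 = 20
  FM06: 5 × 5 × 5 = 125
  FM07: 1 × 4 × 2 = 8
RPN > 11: FM01 (100), FM02 (24), FM04 (60), FM05 (20), FM06 (125).
Sum: 100 + 24 + 60 + 20 + 125 = 329.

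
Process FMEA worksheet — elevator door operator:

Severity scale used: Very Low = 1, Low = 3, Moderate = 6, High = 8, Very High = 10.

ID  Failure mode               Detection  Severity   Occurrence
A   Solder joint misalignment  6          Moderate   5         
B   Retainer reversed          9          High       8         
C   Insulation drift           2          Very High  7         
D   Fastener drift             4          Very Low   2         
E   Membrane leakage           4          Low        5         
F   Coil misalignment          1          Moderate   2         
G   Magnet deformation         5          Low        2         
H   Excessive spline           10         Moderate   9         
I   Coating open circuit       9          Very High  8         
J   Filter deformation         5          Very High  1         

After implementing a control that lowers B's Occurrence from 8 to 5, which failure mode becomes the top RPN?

I

RPN = Severity × Occurrence × Detection:
  A: 6 × 5 × 6 = 180
  B: 8 × 8 × 9 = 576
  C: 10 × 7 × 2 = 140
  D: 1 × 2 × 4 = 8
  E: 3 × 5 × 4 = 60
  F: 6 × 2 × 1 = 12
  G: 3 × 2 × 5 = 30
  H: 6 × 9 × 10 = 540
  I: 10 × 8 × 9 = 720
  J: 10 × 1 × 5 = 50
After action: B → 8 × 5 × 9 = 360.
Revised RPNs: I=720, H=540, B=360, A=180, C=140, E=60, J=50, G=30, F=12, D=8.
Highest is now I (720).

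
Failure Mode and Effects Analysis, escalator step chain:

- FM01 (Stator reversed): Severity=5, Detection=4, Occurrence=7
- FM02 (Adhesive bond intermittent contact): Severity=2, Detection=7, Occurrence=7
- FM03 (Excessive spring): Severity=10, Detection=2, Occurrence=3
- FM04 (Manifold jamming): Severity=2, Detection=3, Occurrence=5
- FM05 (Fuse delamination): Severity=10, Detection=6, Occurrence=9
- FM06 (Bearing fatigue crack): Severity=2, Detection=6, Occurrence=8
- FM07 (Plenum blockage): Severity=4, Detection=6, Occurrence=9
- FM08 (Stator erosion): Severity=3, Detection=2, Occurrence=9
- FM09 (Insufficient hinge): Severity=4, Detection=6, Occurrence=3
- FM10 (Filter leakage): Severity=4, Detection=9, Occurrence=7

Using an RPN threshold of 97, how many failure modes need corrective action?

5

RPN = Severity × Occurrence × Detection:
  FM01: 5 × 7 × 4 = 140
  FM02: 2 × 7 × 7 = 98
  FM03: 10 × 3 × 2 = 60
  FM04: 2 × 5 × 3 = 30
  FM05: 10 × 9 × 6 = 540
  FM06: 2 × 8 × 6 = 96
  FM07: 4 × 9 × 6 = 216
  FM08: 3 × 9 × 2 = 54
  FM09: 4 × 3 × 6 = 72
  FM10: 4 × 7 × 9 = 252
Modes with RPN ≥ 97: FM01 (140), FM02 (98), FM05 (540), FM07 (216), FM10 (252) → 5.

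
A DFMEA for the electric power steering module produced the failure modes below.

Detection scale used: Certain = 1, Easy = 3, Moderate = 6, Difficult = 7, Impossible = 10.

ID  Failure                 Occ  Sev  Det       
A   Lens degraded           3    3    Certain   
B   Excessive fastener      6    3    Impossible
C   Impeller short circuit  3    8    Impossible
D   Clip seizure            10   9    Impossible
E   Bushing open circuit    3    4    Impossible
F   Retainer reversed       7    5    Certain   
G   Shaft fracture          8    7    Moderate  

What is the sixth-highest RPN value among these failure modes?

RPN = Severity × Occurrence × Detection:
  A: 3 × 3 × 1 = 9
  B: 3 × 6 × 10 = 180
  C: 8 × 3 × 10 = 240
  D: 9 × 10 × 10 = 900
  E: 4 × 3 × 10 = 120
  F: 5 × 7 × 1 = 35
  G: 7 × 8 × 6 = 336
Sorted descending: 900, 336, 240, 180, 120, 35, 9.
The sixth-highest RPN is 35 (F).

35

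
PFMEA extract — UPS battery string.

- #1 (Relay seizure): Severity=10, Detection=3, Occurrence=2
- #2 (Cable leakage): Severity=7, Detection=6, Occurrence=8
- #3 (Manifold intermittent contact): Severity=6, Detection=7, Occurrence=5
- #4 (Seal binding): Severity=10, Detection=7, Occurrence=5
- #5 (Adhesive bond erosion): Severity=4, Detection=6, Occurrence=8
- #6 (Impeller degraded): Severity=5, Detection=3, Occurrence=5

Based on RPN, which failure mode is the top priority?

#4

RPN = Severity × Occurrence × Detection:
  #1: 10 × 2 × 3 = 60
  #2: 7 × 8 × 6 = 336
  #3: 6 × 5 × 7 = 210
  #4: 10 × 5 × 7 = 350
  #5: 4 × 8 × 6 = 192
  #6: 5 × 5 × 3 = 75
Highest RPN is 350 → #4.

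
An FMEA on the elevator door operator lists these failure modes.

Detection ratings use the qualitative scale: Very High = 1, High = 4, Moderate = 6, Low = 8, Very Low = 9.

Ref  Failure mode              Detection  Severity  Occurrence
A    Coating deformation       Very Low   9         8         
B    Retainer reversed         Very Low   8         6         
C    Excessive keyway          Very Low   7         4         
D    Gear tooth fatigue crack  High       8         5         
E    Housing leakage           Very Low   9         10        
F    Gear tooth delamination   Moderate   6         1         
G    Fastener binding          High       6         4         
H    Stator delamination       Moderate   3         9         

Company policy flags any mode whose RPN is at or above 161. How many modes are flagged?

RPN = Severity × Occurrence × Detection:
  A: 9 × 8 × 9 = 648
  B: 8 × 6 × 9 = 432
  C: 7 × 4 × 9 = 252
  D: 8 × 5 × 4 = 160
  E: 9 × 10 × 9 = 810
  F: 6 × 1 × 6 = 36
  G: 6 × 4 × 4 = 96
  H: 3 × 9 × 6 = 162
Modes with RPN ≥ 161: A (648), B (432), C (252), E (810), H (162) → 5.

5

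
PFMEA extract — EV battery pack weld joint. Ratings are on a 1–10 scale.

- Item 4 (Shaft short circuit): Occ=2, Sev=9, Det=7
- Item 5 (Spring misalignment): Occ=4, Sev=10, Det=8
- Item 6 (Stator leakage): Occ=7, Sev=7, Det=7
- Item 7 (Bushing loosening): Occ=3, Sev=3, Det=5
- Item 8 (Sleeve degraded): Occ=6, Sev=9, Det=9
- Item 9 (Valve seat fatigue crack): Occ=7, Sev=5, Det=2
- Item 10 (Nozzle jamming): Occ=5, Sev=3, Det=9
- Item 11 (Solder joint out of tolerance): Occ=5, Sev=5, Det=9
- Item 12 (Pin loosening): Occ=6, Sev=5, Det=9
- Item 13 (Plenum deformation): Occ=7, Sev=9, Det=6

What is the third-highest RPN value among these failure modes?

RPN = Severity × Occurrence × Detection:
  Item 4: 9 × 2 × 7 = 126
  Item 5: 10 × 4 × 8 = 320
  Item 6: 7 × 7 × 7 = 343
  Item 7: 3 × 3 × 5 = 45
  Item 8: 9 × 6 × 9 = 486
  Item 9: 5 × 7 × 2 = 70
  Item 10: 3 × 5 × 9 = 135
  Item 11: 5 × 5 × 9 = 225
  Item 12: 5 × 6 × 9 = 270
  Item 13: 9 × 7 × 6 = 378
Sorted descending: 486, 378, 343, 320, 270, 225, 135, 126, 70, 45.
The third-highest RPN is 343 (Item 6).

343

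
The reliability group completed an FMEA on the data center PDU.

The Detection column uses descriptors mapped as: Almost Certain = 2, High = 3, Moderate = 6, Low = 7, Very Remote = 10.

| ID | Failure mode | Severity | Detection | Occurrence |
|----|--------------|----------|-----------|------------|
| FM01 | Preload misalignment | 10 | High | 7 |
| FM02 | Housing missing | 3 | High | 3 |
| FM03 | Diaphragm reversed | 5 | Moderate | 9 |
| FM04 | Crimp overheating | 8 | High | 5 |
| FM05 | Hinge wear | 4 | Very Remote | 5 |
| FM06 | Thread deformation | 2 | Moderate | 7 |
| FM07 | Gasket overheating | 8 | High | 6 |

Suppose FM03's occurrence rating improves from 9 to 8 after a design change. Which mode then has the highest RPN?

FM03

RPN = Severity × Occurrence × Detection:
  FM01: 10 × 7 × 3 = 210
  FM02: 3 × 3 × 3 = 27
  FM03: 5 × 9 × 6 = 270
  FM04: 8 × 5 × 3 = 120
  FM05: 4 × 5 × 10 = 200
  FM06: 2 × 7 × 6 = 84
  FM07: 8 × 6 × 3 = 144
After action: FM03 → 5 × 8 × 6 = 240.
Revised RPNs: FM03=240, FM01=210, FM05=200, FM07=144, FM04=120, FM06=84, FM02=27.
Highest is now FM03 (240).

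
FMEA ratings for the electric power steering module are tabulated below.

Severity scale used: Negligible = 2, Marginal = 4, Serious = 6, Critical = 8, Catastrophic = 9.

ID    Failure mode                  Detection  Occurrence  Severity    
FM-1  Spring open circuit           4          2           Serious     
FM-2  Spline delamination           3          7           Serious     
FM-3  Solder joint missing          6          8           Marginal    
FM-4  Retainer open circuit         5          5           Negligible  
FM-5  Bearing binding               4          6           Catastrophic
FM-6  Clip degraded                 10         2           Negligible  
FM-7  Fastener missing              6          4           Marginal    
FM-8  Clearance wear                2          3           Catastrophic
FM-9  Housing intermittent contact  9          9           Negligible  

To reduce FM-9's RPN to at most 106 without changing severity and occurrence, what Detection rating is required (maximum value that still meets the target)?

5

FM-9: S=2, O=9, D=9 → current RPN = 162.
Fixed product = 18. Need 18 × D ≤ 106, so D ≤ 106/18 = 5.89.
Maximum integer Detection rating = 5 (gives RPN 90; D=6 would give 108 > 106).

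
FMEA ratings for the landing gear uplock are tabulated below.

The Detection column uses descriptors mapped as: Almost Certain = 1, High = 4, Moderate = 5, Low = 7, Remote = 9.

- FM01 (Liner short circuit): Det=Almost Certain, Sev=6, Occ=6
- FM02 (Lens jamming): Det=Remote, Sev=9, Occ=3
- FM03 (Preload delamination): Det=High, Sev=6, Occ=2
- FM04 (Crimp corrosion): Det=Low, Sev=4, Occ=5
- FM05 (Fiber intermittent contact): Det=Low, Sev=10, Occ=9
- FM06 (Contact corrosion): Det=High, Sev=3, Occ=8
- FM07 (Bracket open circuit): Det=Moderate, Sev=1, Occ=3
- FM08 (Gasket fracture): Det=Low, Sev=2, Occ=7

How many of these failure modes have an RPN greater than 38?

6

RPN = Severity × Occurrence × Detection:
  FM01: 6 × 6 × 1 = 36
  FM02: 9 × 3 × 9 = 243
  FM03: 6 × 2 × 4 = 48
  FM04: 4 × 5 × 7 = 140
  FM05: 10 × 9 × 7 = 630
  FM06: 3 × 8 × 4 = 96
  FM07: 1 × 3 × 5 = 15
  FM08: 2 × 7 × 7 = 98
Modes with RPN > 38: FM02 (243), FM03 (48), FM04 (140), FM05 (630), FM06 (96), FM08 (98) → 6.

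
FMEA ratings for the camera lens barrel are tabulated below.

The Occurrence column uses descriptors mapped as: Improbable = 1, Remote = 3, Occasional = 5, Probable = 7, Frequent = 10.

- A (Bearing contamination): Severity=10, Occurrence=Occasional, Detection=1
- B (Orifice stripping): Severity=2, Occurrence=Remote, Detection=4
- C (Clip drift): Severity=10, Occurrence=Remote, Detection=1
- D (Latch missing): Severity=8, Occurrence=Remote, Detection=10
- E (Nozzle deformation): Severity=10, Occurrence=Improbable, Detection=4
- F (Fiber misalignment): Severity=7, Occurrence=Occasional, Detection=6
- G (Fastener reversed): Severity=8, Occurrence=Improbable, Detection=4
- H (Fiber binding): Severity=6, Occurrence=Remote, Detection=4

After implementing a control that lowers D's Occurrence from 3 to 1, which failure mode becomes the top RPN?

F

RPN = Severity × Occurrence × Detection:
  A: 10 × 5 × 1 = 50
  B: 2 × 3 × 4 = 24
  C: 10 × 3 × 1 = 30
  D: 8 × 3 × 10 = 240
  E: 10 × 1 × 4 = 40
  F: 7 × 5 × 6 = 210
  G: 8 × 1 × 4 = 32
  H: 6 × 3 × 4 = 72
After action: D → 8 × 1 × 10 = 80.
Revised RPNs: F=210, D=80, H=72, A=50, E=40, G=32, C=30, B=24.
Highest is now F (210).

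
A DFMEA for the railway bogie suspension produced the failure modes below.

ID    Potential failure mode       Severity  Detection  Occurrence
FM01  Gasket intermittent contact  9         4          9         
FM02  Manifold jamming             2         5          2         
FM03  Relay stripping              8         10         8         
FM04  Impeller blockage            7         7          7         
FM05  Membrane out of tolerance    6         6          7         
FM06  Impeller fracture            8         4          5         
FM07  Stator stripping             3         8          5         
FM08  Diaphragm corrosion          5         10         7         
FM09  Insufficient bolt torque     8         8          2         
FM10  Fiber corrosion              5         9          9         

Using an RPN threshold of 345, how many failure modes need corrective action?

RPN = Severity × Occurrence × Detection:
  FM01: 9 × 9 × 4 = 324
  FM02: 2 × 2 × 5 = 20
  FM03: 8 × 8 × 10 = 640
  FM04: 7 × 7 × 7 = 343
  FM05: 6 × 7 × 6 = 252
  FM06: 8 × 5 × 4 = 160
  FM07: 3 × 5 × 8 = 120
  FM08: 5 × 7 × 10 = 350
  FM09: 8 × 2 × 8 = 128
  FM10: 5 × 9 × 9 = 405
Modes with RPN ≥ 345: FM03 (640), FM08 (350), FM10 (405) → 3.

3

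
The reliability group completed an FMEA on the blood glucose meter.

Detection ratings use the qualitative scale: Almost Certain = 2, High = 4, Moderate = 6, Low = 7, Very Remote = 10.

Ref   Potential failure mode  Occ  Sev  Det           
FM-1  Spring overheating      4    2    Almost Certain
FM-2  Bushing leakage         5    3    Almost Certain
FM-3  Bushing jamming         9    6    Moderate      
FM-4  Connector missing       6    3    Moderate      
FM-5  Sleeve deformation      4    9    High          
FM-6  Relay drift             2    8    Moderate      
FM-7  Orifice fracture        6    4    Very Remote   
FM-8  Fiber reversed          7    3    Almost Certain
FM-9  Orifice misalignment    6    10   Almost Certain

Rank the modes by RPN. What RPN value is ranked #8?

30

RPN = Severity × Occurrence × Detection:
  FM-1: 2 × 4 × 2 = 16
  FM-2: 3 × 5 × 2 = 30
  FM-3: 6 × 9 × 6 = 324
  FM-4: 3 × 6 × 6 = 108
  FM-5: 9 × 4 × 4 = 144
  FM-6: 8 × 2 × 6 = 96
  FM-7: 4 × 6 × 10 = 240
  FM-8: 3 × 7 × 2 = 42
  FM-9: 10 × 6 × 2 = 120
Sorted descending: 324, 240, 144, 120, 108, 96, 42, 30, 16.
The eighth-highest RPN is 30 (FM-2).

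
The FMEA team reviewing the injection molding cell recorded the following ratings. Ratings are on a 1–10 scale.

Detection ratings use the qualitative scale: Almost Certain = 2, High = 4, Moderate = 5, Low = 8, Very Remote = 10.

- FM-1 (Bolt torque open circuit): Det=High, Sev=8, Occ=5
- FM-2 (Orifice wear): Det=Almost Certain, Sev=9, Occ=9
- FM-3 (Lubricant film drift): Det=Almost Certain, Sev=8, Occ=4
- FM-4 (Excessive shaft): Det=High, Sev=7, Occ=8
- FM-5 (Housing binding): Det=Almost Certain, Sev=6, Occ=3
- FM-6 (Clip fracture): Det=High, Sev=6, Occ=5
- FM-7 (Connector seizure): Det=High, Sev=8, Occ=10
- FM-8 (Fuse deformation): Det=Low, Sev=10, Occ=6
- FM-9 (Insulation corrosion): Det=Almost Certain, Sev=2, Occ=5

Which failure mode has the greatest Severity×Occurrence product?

Criticality = Severity × Occurrence:
  FM-1: 8 × 5 = 40
  FM-2: 9 × 9 = 81
  FM-3: 8 × 4 = 32
  FM-4: 7 × 8 = 56
  FM-5: 6 × 3 = 18
  FM-6: 6 × 5 = 30
  FM-7: 8 × 10 = 80
  FM-8: 10 × 6 = 60
  FM-9: 2 × 5 = 10
Highest criticality is 81 → FM-2.

FM-2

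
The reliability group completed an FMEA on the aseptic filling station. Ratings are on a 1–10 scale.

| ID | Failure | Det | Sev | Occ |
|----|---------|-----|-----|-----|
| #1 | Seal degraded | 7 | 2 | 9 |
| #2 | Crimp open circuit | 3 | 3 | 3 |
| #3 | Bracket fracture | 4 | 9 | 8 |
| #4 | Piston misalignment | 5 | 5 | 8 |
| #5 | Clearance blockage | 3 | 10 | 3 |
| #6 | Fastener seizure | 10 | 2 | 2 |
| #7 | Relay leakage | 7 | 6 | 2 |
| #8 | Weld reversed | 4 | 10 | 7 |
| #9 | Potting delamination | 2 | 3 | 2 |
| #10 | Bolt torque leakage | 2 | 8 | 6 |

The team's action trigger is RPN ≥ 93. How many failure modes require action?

RPN = Severity × Occurrence × Detection:
  #1: 2 × 9 × 7 = 126
  #2: 3 × 3 × 3 = 27
  #3: 9 × 8 × 4 = 288
  #4: 5 × 8 × 5 = 200
  #5: 10 × 3 × 3 = 90
  #6: 2 × 2 × 10 = 40
  #7: 6 × 2 × 7 = 84
  #8: 10 × 7 × 4 = 280
  #9: 3 × 2 × 2 = 12
  #10: 8 × 6 × 2 = 96
Modes with RPN ≥ 93: #1 (126), #3 (288), #4 (200), #8 (280), #10 (96) → 5.

5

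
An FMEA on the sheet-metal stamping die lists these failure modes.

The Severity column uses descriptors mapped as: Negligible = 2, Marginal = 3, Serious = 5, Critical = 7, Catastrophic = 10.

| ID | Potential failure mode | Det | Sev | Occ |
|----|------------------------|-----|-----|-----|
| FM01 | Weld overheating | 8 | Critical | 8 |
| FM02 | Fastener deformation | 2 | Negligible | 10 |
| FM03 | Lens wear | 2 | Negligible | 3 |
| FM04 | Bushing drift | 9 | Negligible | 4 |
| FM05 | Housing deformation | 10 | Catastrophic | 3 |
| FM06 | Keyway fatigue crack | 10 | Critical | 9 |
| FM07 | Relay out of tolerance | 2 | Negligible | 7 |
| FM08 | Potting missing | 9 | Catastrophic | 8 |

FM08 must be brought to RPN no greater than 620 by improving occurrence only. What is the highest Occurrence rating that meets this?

FM08: S=10, O=8, D=9 → current RPN = 720.
Fixed product = 90. Need 90 × O ≤ 620, so O ≤ 620/90 = 6.89.
Maximum integer Occurrence rating = 6 (gives RPN 540; O=7 would give 630 > 620).

6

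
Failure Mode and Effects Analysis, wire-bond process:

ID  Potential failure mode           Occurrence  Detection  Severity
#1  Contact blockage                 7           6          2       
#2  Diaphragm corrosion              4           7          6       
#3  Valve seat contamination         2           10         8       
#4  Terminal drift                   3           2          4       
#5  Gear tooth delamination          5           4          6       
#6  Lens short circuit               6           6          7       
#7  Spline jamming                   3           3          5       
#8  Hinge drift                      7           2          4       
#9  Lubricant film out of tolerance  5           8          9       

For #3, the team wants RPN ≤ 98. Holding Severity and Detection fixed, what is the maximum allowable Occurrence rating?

#3: S=8, O=2, D=10 → current RPN = 160.
Fixed product = 80. Need 80 × O ≤ 98, so O ≤ 98/80 = 1.23.
Maximum integer Occurrence rating = 1 (gives RPN 80; O=2 would give 160 > 98).

1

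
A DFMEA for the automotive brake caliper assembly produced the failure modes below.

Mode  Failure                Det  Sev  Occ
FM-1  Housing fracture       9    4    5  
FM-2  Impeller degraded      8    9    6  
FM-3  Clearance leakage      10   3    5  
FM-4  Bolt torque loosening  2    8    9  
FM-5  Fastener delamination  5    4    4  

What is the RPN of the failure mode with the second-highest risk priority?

RPN = Severity × Occurrence × Detection:
  FM-1: 4 × 5 × 9 = 180
  FM-2: 9 × 6 × 8 = 432
  FM-3: 3 × 5 × 10 = 150
  FM-4: 8 × 9 × 2 = 144
  FM-5: 4 × 4 × 5 = 80
Sorted descending: 432, 180, 150, 144, 80.
The second-highest RPN is 180 (FM-1).

180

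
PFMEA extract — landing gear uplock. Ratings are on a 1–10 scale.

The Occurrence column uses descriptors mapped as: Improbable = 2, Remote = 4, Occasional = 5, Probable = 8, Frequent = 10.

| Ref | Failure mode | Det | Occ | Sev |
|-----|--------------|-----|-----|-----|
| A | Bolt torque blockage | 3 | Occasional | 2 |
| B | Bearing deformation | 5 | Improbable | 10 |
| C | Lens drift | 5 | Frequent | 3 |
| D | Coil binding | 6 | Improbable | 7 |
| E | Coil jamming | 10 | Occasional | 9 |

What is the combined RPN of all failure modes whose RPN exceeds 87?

RPN = Severity × Occurrence × Detection:
  A: 2 × 5 × 3 = 30
  B: 10 × 2 × 5 = 100
  C: 3 × 10 × 5 = 150
  D: 7 × 2 × 6 = 84
  E: 9 × 5 × 10 = 450
RPN > 87: B (100), C (150), E (450).
Sum: 100 + 150 + 450 = 700.

700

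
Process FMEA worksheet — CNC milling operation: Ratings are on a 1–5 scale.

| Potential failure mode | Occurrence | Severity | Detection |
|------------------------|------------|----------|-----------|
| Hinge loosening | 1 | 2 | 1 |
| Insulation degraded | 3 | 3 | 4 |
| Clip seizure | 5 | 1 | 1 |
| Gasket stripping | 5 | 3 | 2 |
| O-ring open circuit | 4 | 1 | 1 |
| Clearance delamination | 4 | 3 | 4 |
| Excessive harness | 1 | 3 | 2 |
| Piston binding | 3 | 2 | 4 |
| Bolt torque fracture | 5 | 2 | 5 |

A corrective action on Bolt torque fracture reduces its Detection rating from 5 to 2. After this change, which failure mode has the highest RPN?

RPN = Severity × Occurrence × Detection:
  Hinge loosening: 2 × 1 × 1 = 2
  Insulation degraded: 3 × 3 × 4 = 36
  Clip seizure: 1 × 5 × 1 = 5
  Gasket stripping: 3 × 5 × 2 = 30
  O-ring open circuit: 1 × 4 × 1 = 4
  Clearance delamination: 3 × 4 × 4 = 48
  Excessive harness: 3 × 1 × 2 = 6
  Piston binding: 2 × 3 × 4 = 24
  Bolt torque fracture: 2 × 5 × 5 = 50
After action: Bolt torque fracture → 2 × 5 × 2 = 20.
Revised RPNs: Clearance delamination=48, Insulation degraded=36, Gasket stripping=30, Piston binding=24, Bolt torque fracture=20, Excessive harness=6, Clip seizure=5, O-ring open circuit=4, Hinge loosening=2.
Highest is now Clearance delamination (48).

Clearance delamination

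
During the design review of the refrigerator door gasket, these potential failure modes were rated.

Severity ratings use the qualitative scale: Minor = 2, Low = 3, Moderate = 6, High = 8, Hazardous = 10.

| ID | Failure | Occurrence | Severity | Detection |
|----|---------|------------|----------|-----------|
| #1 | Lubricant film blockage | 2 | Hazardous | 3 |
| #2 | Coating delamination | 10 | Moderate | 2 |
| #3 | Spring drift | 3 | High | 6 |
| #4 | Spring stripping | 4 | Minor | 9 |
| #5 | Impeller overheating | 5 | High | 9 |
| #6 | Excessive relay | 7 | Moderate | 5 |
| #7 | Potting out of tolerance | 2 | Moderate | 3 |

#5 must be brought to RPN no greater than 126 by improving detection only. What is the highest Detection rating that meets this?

#5: S=8, O=5, D=9 → current RPN = 360.
Fixed product = 40. Need 40 × D ≤ 126, so D ≤ 126/40 = 3.15.
Maximum integer Detection rating = 3 (gives RPN 120; D=4 would give 160 > 126).

3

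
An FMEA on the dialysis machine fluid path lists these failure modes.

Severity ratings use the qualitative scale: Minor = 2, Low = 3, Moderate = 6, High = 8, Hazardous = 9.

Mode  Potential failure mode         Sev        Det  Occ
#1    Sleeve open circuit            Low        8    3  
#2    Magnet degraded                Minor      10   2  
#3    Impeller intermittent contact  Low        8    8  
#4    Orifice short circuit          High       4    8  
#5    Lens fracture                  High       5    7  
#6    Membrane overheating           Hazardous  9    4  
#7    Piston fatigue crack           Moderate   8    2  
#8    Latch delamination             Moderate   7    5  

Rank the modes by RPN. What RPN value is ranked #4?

RPN = Severity × Occurrence × Detection:
  #1: 3 × 3 × 8 = 72
  #2: 2 × 2 × 10 = 40
  #3: 3 × 8 × 8 = 192
  #4: 8 × 8 × 4 = 256
  #5: 8 × 7 × 5 = 280
  #6: 9 × 4 × 9 = 324
  #7: 6 × 2 × 8 = 96
  #8: 6 × 5 × 7 = 210
Sorted descending: 324, 280, 256, 210, 192, 96, 72, 40.
The fourth-highest RPN is 210 (#8).

210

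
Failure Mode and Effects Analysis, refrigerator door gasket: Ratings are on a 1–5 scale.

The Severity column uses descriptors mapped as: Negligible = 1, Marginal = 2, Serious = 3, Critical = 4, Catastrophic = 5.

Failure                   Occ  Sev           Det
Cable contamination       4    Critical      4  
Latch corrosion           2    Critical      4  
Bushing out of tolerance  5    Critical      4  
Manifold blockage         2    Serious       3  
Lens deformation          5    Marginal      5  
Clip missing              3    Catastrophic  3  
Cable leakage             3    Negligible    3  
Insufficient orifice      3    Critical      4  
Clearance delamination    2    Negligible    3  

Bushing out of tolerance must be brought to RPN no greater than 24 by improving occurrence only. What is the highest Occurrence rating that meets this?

Bushing out of tolerance: S=4, O=5, D=4 → current RPN = 80.
Fixed product = 16. Need 16 × O ≤ 24, so O ≤ 24/16 = 1.50.
Maximum integer Occurrence rating = 1 (gives RPN 16; O=2 would give 32 > 24).

1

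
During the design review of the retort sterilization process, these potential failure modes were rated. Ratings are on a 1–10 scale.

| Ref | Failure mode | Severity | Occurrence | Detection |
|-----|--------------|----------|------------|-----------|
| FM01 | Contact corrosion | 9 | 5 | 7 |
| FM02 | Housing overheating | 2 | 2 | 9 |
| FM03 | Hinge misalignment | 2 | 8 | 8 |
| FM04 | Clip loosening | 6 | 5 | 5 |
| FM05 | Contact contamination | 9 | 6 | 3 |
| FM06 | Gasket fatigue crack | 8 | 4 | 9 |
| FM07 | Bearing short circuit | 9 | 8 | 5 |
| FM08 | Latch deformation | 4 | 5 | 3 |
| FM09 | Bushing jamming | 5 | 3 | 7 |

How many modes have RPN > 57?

RPN = Severity × Occurrence × Detection:
  FM01: 9 × 5 × 7 = 315
  FM02: 2 × 2 × 9 = 36
  FM03: 2 × 8 × 8 = 128
  FM04: 6 × 5 × 5 = 150
  FM05: 9 × 6 × 3 = 162
  FM06: 8 × 4 × 9 = 288
  FM07: 9 × 8 × 5 = 360
  FM08: 4 × 5 × 3 = 60
  FM09: 5 × 3 × 7 = 105
Modes with RPN > 57: FM01 (315), FM03 (128), FM04 (150), FM05 (162), FM06 (288), FM07 (360), FM08 (60), FM09 (105) → 8.

8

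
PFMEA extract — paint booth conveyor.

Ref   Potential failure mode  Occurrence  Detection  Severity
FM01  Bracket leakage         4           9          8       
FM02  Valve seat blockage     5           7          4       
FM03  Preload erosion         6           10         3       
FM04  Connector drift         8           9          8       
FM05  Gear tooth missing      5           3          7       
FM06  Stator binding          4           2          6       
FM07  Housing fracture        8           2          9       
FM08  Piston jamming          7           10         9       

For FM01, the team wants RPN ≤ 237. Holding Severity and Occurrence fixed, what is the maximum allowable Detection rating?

FM01: S=8, O=4, D=9 → current RPN = 288.
Fixed product = 32. Need 32 × D ≤ 237, so D ≤ 237/32 = 7.41.
Maximum integer Detection rating = 7 (gives RPN 224; D=8 would give 256 > 237).

7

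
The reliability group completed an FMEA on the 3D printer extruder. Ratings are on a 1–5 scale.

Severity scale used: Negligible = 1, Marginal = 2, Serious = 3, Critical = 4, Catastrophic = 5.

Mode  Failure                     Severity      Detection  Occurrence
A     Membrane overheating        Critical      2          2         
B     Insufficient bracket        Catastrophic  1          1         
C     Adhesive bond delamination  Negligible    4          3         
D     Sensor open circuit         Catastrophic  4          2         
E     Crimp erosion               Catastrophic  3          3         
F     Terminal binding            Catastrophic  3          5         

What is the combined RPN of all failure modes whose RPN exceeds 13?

RPN = Severity × Occurrence × Detection:
  A: 4 × 2 × 2 = 16
  B: 5 × 1 × 1 = 5
  C: 1 × 3 × 4 = 12
  D: 5 × 2 × 4 = 40
  E: 5 × 3 × 3 = 45
  F: 5 × 5 × 3 = 75
RPN > 13: A (16), D (40), E (45), F (75).
Sum: 16 + 40 + 45 + 75 = 176.

176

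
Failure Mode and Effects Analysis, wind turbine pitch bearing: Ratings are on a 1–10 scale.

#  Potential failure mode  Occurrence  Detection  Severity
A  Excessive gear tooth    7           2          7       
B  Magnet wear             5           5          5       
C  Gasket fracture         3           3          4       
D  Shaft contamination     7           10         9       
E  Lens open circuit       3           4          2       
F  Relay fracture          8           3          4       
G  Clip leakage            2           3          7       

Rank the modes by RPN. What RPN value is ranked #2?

125

RPN = Severity × Occurrence × Detection:
  A: 7 × 7 × 2 = 98
  B: 5 × 5 × 5 = 125
  C: 4 × 3 × 3 = 36
  D: 9 × 7 × 10 = 630
  E: 2 × 3 × 4 = 24
  F: 4 × 8 × 3 = 96
  G: 7 × 2 × 3 = 42
Sorted descending: 630, 125, 98, 96, 42, 36, 24.
The second-highest RPN is 125 (B).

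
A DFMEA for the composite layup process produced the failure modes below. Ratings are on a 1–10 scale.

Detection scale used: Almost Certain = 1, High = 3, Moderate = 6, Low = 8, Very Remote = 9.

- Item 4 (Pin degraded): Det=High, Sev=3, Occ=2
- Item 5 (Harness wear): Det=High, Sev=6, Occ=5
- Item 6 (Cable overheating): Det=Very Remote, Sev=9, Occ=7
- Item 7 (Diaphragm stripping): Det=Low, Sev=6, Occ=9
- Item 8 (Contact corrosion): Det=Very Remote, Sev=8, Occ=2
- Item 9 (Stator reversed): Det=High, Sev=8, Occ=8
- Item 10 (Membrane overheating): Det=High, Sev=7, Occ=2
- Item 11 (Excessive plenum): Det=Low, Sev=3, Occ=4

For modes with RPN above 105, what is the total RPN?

RPN = Severity × Occurrence × Detection:
  Item 4: 3 × 2 × 3 = 18
  Item 5: 6 × 5 × 3 = 90
  Item 6: 9 × 7 × 9 = 567
  Item 7: 6 × 9 × 8 = 432
  Item 8: 8 × 2 × 9 = 144
  Item 9: 8 × 8 × 3 = 192
  Item 10: 7 × 2 × 3 = 42
  Item 11: 3 × 4 × 8 = 96
RPN > 105: Item 6 (567), Item 7 (432), Item 8 (144), Item 9 (192).
Sum: 567 + 432 + 144 + 192 = 1335.

1335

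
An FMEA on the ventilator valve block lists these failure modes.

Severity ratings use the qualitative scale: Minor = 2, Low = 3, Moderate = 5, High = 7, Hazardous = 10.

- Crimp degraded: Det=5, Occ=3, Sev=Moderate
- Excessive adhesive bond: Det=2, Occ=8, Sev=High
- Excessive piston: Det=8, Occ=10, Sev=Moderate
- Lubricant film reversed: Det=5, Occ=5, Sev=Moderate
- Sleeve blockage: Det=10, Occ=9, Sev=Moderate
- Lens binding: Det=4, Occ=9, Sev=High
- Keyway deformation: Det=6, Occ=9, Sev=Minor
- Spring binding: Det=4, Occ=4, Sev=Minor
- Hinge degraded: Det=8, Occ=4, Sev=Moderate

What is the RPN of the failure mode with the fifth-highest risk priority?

RPN = Severity × Occurrence × Detection:
  Crimp degraded: 5 × 3 × 5 = 75
  Excessive adhesive bond: 7 × 8 × 2 = 112
  Excessive piston: 5 × 10 × 8 = 400
  Lubricant film reversed: 5 × 5 × 5 = 125
  Sleeve blockage: 5 × 9 × 10 = 450
  Lens binding: 7 × 9 × 4 = 252
  Keyway deformation: 2 × 9 × 6 = 108
  Spring binding: 2 × 4 × 4 = 32
  Hinge degraded: 5 × 4 × 8 = 160
Sorted descending: 450, 400, 252, 160, 125, 112, 108, 75, 32.
The fifth-highest RPN is 125 (Lubricant film reversed).

125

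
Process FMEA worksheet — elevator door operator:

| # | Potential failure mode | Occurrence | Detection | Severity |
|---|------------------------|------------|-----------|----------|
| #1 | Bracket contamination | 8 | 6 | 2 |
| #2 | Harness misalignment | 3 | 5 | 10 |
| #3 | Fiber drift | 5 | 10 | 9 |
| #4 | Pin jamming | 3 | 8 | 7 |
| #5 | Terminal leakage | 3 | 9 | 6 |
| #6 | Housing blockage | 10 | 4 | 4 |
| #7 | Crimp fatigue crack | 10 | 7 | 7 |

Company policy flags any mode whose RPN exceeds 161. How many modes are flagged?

RPN = Severity × Occurrence × Detection:
  #1: 2 × 8 × 6 = 96
  #2: 10 × 3 × 5 = 150
  #3: 9 × 5 × 10 = 450
  #4: 7 × 3 × 8 = 168
  #5: 6 × 3 × 9 = 162
  #6: 4 × 10 × 4 = 160
  #7: 7 × 10 × 7 = 490
Modes with RPN > 161: #3 (450), #4 (168), #5 (162), #7 (490) → 4.

4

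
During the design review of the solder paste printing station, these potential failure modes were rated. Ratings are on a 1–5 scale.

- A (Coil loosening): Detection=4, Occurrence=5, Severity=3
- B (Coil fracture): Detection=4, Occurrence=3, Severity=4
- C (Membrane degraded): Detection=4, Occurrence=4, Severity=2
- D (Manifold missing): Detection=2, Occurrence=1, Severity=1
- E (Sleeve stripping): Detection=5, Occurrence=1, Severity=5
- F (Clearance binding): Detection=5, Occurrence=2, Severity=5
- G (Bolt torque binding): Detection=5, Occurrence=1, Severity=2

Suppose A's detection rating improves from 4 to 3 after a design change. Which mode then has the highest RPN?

RPN = Severity × Occurrence × Detection:
  A: 3 × 5 × 4 = 60
  B: 4 × 3 × 4 = 48
  C: 2 × 4 × 4 = 32
  D: 1 × 1 × 2 = 2
  E: 5 × 1 × 5 = 25
  F: 5 × 2 × 5 = 50
  G: 2 × 1 × 5 = 10
After action: A → 3 × 5 × 3 = 45.
Revised RPNs: F=50, B=48, A=45, C=32, E=25, G=10, D=2.
Highest is now F (50).

F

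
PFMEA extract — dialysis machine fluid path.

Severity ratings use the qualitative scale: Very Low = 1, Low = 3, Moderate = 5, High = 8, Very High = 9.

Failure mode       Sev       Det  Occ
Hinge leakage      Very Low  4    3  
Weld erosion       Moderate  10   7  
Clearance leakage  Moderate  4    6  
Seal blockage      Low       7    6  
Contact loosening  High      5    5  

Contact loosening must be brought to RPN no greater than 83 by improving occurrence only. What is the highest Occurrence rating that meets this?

Contact loosening: S=8, O=5, D=5 → current RPN = 200.
Fixed product = 40. Need 40 × O ≤ 83, so O ≤ 83/40 = 2.08.
Maximum integer Occurrence rating = 2 (gives RPN 80; O=3 would give 120 > 83).

2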